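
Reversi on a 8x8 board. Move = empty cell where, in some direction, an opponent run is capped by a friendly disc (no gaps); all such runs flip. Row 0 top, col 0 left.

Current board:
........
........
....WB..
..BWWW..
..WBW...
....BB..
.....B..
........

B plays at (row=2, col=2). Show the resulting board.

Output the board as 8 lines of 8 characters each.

Place B at (2,2); scan 8 dirs for brackets.
Dir NW: first cell '.' (not opp) -> no flip
Dir N: first cell '.' (not opp) -> no flip
Dir NE: first cell '.' (not opp) -> no flip
Dir W: first cell '.' (not opp) -> no flip
Dir E: first cell '.' (not opp) -> no flip
Dir SW: first cell '.' (not opp) -> no flip
Dir S: first cell 'B' (not opp) -> no flip
Dir SE: opp run (3,3) (4,4) capped by B -> flip
All flips: (3,3) (4,4)

Answer: ........
........
..B.WB..
..BBWW..
..WBB...
....BB..
.....B..
........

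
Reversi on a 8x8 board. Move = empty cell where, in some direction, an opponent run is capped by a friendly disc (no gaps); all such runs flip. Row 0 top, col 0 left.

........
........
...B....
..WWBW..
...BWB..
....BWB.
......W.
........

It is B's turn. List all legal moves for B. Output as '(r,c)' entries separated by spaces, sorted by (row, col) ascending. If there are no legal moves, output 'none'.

Answer: (2,1) (2,5) (3,1) (3,6) (4,1) (6,5) (7,6)

Derivation:
(2,1): flips 1 -> legal
(2,2): no bracket -> illegal
(2,4): no bracket -> illegal
(2,5): flips 1 -> legal
(2,6): no bracket -> illegal
(3,1): flips 2 -> legal
(3,6): flips 1 -> legal
(4,1): flips 1 -> legal
(4,2): no bracket -> illegal
(4,6): no bracket -> illegal
(5,3): no bracket -> illegal
(5,7): no bracket -> illegal
(6,4): no bracket -> illegal
(6,5): flips 1 -> legal
(6,7): no bracket -> illegal
(7,5): no bracket -> illegal
(7,6): flips 1 -> legal
(7,7): no bracket -> illegal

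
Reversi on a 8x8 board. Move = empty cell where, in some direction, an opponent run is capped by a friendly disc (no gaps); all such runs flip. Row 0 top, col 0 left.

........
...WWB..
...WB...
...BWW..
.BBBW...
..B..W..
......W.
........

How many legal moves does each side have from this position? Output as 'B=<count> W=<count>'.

-- B to move --
(0,2): flips 1 -> legal
(0,3): flips 2 -> legal
(0,4): flips 1 -> legal
(0,5): no bracket -> illegal
(1,2): flips 2 -> legal
(2,2): flips 1 -> legal
(2,5): flips 1 -> legal
(2,6): no bracket -> illegal
(3,2): no bracket -> illegal
(3,6): flips 2 -> legal
(4,5): flips 1 -> legal
(4,6): flips 1 -> legal
(5,3): no bracket -> illegal
(5,4): flips 2 -> legal
(5,6): no bracket -> illegal
(5,7): no bracket -> illegal
(6,4): no bracket -> illegal
(6,5): no bracket -> illegal
(6,7): no bracket -> illegal
(7,5): no bracket -> illegal
(7,6): no bracket -> illegal
(7,7): flips 3 -> legal
B mobility = 11
-- W to move --
(0,4): no bracket -> illegal
(0,5): no bracket -> illegal
(0,6): no bracket -> illegal
(1,6): flips 1 -> legal
(2,2): flips 1 -> legal
(2,5): flips 1 -> legal
(2,6): no bracket -> illegal
(3,0): no bracket -> illegal
(3,1): no bracket -> illegal
(3,2): flips 1 -> legal
(4,0): flips 3 -> legal
(5,0): no bracket -> illegal
(5,1): no bracket -> illegal
(5,3): flips 2 -> legal
(5,4): no bracket -> illegal
(6,1): flips 2 -> legal
(6,2): no bracket -> illegal
(6,3): no bracket -> illegal
W mobility = 7

Answer: B=11 W=7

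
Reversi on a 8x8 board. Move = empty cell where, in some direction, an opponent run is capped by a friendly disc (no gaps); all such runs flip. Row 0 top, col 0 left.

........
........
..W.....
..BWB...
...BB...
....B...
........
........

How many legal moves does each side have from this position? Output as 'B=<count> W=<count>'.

Answer: B=3 W=5

Derivation:
-- B to move --
(1,1): flips 2 -> legal
(1,2): flips 1 -> legal
(1,3): no bracket -> illegal
(2,1): no bracket -> illegal
(2,3): flips 1 -> legal
(2,4): no bracket -> illegal
(3,1): no bracket -> illegal
(4,2): no bracket -> illegal
B mobility = 3
-- W to move --
(2,1): no bracket -> illegal
(2,3): no bracket -> illegal
(2,4): no bracket -> illegal
(2,5): no bracket -> illegal
(3,1): flips 1 -> legal
(3,5): flips 1 -> legal
(4,1): no bracket -> illegal
(4,2): flips 1 -> legal
(4,5): no bracket -> illegal
(5,2): no bracket -> illegal
(5,3): flips 1 -> legal
(5,5): flips 1 -> legal
(6,3): no bracket -> illegal
(6,4): no bracket -> illegal
(6,5): no bracket -> illegal
W mobility = 5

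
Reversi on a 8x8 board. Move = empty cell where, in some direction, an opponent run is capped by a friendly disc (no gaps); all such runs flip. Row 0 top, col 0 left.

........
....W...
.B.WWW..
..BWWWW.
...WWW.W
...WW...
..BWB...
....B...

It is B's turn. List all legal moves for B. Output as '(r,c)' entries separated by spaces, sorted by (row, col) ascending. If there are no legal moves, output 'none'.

Answer: (0,4) (0,5) (2,6) (3,7) (4,2) (5,2) (6,5)

Derivation:
(0,3): no bracket -> illegal
(0,4): flips 5 -> legal
(0,5): flips 2 -> legal
(1,2): no bracket -> illegal
(1,3): no bracket -> illegal
(1,5): no bracket -> illegal
(1,6): no bracket -> illegal
(2,2): no bracket -> illegal
(2,6): flips 3 -> legal
(2,7): no bracket -> illegal
(3,7): flips 4 -> legal
(4,2): flips 1 -> legal
(4,6): no bracket -> illegal
(5,2): flips 1 -> legal
(5,5): no bracket -> illegal
(5,6): no bracket -> illegal
(5,7): no bracket -> illegal
(6,5): flips 2 -> legal
(7,2): no bracket -> illegal
(7,3): no bracket -> illegal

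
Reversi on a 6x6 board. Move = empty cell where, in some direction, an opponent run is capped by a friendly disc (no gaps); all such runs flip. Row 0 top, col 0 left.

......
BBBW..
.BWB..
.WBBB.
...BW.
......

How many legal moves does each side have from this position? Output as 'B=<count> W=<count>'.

Answer: B=7 W=8

Derivation:
-- B to move --
(0,2): no bracket -> illegal
(0,3): flips 1 -> legal
(0,4): no bracket -> illegal
(1,4): flips 1 -> legal
(2,0): no bracket -> illegal
(2,4): no bracket -> illegal
(3,0): flips 1 -> legal
(3,5): no bracket -> illegal
(4,0): no bracket -> illegal
(4,1): flips 1 -> legal
(4,2): no bracket -> illegal
(4,5): flips 1 -> legal
(5,3): no bracket -> illegal
(5,4): flips 1 -> legal
(5,5): flips 1 -> legal
B mobility = 7
-- W to move --
(0,0): flips 1 -> legal
(0,1): flips 2 -> legal
(0,2): flips 1 -> legal
(0,3): no bracket -> illegal
(1,4): no bracket -> illegal
(2,0): flips 1 -> legal
(2,4): flips 2 -> legal
(2,5): no bracket -> illegal
(3,0): no bracket -> illegal
(3,5): flips 3 -> legal
(4,1): no bracket -> illegal
(4,2): flips 2 -> legal
(4,5): no bracket -> illegal
(5,2): no bracket -> illegal
(5,3): flips 3 -> legal
(5,4): no bracket -> illegal
W mobility = 8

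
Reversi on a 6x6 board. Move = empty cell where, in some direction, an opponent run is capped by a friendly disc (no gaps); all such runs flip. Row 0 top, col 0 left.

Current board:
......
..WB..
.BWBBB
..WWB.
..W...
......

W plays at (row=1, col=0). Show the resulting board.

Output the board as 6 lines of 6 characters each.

Place W at (1,0); scan 8 dirs for brackets.
Dir NW: edge -> no flip
Dir N: first cell '.' (not opp) -> no flip
Dir NE: first cell '.' (not opp) -> no flip
Dir W: edge -> no flip
Dir E: first cell '.' (not opp) -> no flip
Dir SW: edge -> no flip
Dir S: first cell '.' (not opp) -> no flip
Dir SE: opp run (2,1) capped by W -> flip
All flips: (2,1)

Answer: ......
W.WB..
.WWBBB
..WWB.
..W...
......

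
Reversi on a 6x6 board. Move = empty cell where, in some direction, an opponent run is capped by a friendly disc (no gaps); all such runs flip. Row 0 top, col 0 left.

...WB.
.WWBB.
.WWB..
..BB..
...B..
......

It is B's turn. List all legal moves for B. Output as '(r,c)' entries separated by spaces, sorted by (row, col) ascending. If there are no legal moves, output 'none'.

Answer: (0,0) (0,1) (0,2) (1,0) (2,0) (3,1)

Derivation:
(0,0): flips 2 -> legal
(0,1): flips 1 -> legal
(0,2): flips 3 -> legal
(1,0): flips 3 -> legal
(2,0): flips 2 -> legal
(3,0): no bracket -> illegal
(3,1): flips 1 -> legal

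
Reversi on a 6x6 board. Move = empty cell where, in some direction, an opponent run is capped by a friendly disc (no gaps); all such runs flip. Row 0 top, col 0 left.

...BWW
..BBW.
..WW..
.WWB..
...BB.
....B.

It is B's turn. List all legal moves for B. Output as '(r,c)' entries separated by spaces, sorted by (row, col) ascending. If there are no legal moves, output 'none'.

(1,1): flips 1 -> legal
(1,5): flips 1 -> legal
(2,0): no bracket -> illegal
(2,1): flips 1 -> legal
(2,4): no bracket -> illegal
(2,5): flips 1 -> legal
(3,0): flips 2 -> legal
(3,4): flips 1 -> legal
(4,0): flips 2 -> legal
(4,1): no bracket -> illegal
(4,2): flips 2 -> legal

Answer: (1,1) (1,5) (2,1) (2,5) (3,0) (3,4) (4,0) (4,2)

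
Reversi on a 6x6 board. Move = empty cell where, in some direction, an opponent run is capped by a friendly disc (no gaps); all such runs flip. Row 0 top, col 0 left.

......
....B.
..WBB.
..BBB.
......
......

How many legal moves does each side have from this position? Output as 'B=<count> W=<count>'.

-- B to move --
(1,1): flips 1 -> legal
(1,2): flips 1 -> legal
(1,3): no bracket -> illegal
(2,1): flips 1 -> legal
(3,1): no bracket -> illegal
B mobility = 3
-- W to move --
(0,3): no bracket -> illegal
(0,4): no bracket -> illegal
(0,5): no bracket -> illegal
(1,2): no bracket -> illegal
(1,3): no bracket -> illegal
(1,5): no bracket -> illegal
(2,1): no bracket -> illegal
(2,5): flips 2 -> legal
(3,1): no bracket -> illegal
(3,5): no bracket -> illegal
(4,1): no bracket -> illegal
(4,2): flips 1 -> legal
(4,3): no bracket -> illegal
(4,4): flips 1 -> legal
(4,5): no bracket -> illegal
W mobility = 3

Answer: B=3 W=3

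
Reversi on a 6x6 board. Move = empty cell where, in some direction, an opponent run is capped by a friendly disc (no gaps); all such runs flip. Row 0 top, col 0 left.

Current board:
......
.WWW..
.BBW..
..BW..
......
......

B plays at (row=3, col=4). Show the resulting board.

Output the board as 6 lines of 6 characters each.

Place B at (3,4); scan 8 dirs for brackets.
Dir NW: opp run (2,3) (1,2), next='.' -> no flip
Dir N: first cell '.' (not opp) -> no flip
Dir NE: first cell '.' (not opp) -> no flip
Dir W: opp run (3,3) capped by B -> flip
Dir E: first cell '.' (not opp) -> no flip
Dir SW: first cell '.' (not opp) -> no flip
Dir S: first cell '.' (not opp) -> no flip
Dir SE: first cell '.' (not opp) -> no flip
All flips: (3,3)

Answer: ......
.WWW..
.BBW..
..BBB.
......
......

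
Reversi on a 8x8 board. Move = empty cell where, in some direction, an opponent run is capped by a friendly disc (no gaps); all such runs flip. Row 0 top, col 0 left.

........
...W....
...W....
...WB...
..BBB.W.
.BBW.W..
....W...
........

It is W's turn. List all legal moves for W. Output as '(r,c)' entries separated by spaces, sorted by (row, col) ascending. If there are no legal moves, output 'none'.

Answer: (3,1) (3,5) (4,5) (5,0) (6,0)

Derivation:
(2,4): no bracket -> illegal
(2,5): no bracket -> illegal
(3,1): flips 1 -> legal
(3,2): no bracket -> illegal
(3,5): flips 2 -> legal
(4,0): no bracket -> illegal
(4,1): no bracket -> illegal
(4,5): flips 1 -> legal
(5,0): flips 2 -> legal
(5,4): no bracket -> illegal
(6,0): flips 2 -> legal
(6,1): no bracket -> illegal
(6,2): no bracket -> illegal
(6,3): no bracket -> illegal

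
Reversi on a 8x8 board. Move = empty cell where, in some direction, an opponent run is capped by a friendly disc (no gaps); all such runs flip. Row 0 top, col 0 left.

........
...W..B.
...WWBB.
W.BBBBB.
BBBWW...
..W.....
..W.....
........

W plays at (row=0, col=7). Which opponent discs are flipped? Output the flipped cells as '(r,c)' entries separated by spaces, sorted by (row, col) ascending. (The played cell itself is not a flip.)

Dir NW: edge -> no flip
Dir N: edge -> no flip
Dir NE: edge -> no flip
Dir W: first cell '.' (not opp) -> no flip
Dir E: edge -> no flip
Dir SW: opp run (1,6) (2,5) (3,4) capped by W -> flip
Dir S: first cell '.' (not opp) -> no flip
Dir SE: edge -> no flip

Answer: (1,6) (2,5) (3,4)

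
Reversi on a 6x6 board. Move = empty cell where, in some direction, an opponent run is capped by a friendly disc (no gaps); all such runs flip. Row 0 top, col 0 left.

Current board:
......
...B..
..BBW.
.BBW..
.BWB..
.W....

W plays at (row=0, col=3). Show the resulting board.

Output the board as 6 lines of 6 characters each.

Answer: ...W..
...W..
..BWW.
.BBW..
.BWB..
.W....

Derivation:
Place W at (0,3); scan 8 dirs for brackets.
Dir NW: edge -> no flip
Dir N: edge -> no flip
Dir NE: edge -> no flip
Dir W: first cell '.' (not opp) -> no flip
Dir E: first cell '.' (not opp) -> no flip
Dir SW: first cell '.' (not opp) -> no flip
Dir S: opp run (1,3) (2,3) capped by W -> flip
Dir SE: first cell '.' (not opp) -> no flip
All flips: (1,3) (2,3)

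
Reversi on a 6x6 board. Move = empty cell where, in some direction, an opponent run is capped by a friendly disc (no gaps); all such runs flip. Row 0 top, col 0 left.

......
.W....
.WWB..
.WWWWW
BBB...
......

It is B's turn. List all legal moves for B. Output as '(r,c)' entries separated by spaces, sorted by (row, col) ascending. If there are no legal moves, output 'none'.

Answer: (0,1) (1,2) (1,3) (2,0) (2,4) (4,3) (4,5)

Derivation:
(0,0): no bracket -> illegal
(0,1): flips 3 -> legal
(0,2): no bracket -> illegal
(1,0): no bracket -> illegal
(1,2): flips 2 -> legal
(1,3): flips 2 -> legal
(2,0): flips 3 -> legal
(2,4): flips 1 -> legal
(2,5): no bracket -> illegal
(3,0): no bracket -> illegal
(4,3): flips 1 -> legal
(4,4): no bracket -> illegal
(4,5): flips 1 -> legal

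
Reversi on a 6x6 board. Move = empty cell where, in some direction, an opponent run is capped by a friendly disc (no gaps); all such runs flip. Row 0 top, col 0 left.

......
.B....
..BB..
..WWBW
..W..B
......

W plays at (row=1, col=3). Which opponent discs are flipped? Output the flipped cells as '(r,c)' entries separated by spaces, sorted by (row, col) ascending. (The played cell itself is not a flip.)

Dir NW: first cell '.' (not opp) -> no flip
Dir N: first cell '.' (not opp) -> no flip
Dir NE: first cell '.' (not opp) -> no flip
Dir W: first cell '.' (not opp) -> no flip
Dir E: first cell '.' (not opp) -> no flip
Dir SW: opp run (2,2), next='.' -> no flip
Dir S: opp run (2,3) capped by W -> flip
Dir SE: first cell '.' (not opp) -> no flip

Answer: (2,3)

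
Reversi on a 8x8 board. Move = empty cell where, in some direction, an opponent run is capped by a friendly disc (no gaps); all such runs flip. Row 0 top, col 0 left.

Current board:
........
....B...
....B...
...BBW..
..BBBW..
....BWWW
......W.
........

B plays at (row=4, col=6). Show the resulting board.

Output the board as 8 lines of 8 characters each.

Answer: ........
....B...
....B...
...BBB..
..BBBBB.
....BWWW
......W.
........

Derivation:
Place B at (4,6); scan 8 dirs for brackets.
Dir NW: opp run (3,5) capped by B -> flip
Dir N: first cell '.' (not opp) -> no flip
Dir NE: first cell '.' (not opp) -> no flip
Dir W: opp run (4,5) capped by B -> flip
Dir E: first cell '.' (not opp) -> no flip
Dir SW: opp run (5,5), next='.' -> no flip
Dir S: opp run (5,6) (6,6), next='.' -> no flip
Dir SE: opp run (5,7), next=edge -> no flip
All flips: (3,5) (4,5)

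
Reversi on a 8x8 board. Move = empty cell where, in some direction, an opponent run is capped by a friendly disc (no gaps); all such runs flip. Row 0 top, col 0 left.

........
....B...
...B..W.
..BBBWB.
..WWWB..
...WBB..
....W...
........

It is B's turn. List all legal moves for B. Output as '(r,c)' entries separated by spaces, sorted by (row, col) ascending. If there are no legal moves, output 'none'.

Answer: (1,6) (2,5) (4,1) (5,1) (5,2) (6,3) (7,3) (7,4)

Derivation:
(1,5): no bracket -> illegal
(1,6): flips 1 -> legal
(1,7): no bracket -> illegal
(2,4): no bracket -> illegal
(2,5): flips 1 -> legal
(2,7): no bracket -> illegal
(3,1): no bracket -> illegal
(3,7): no bracket -> illegal
(4,1): flips 3 -> legal
(4,6): no bracket -> illegal
(5,1): flips 1 -> legal
(5,2): flips 3 -> legal
(6,2): no bracket -> illegal
(6,3): flips 2 -> legal
(6,5): no bracket -> illegal
(7,3): flips 1 -> legal
(7,4): flips 1 -> legal
(7,5): no bracket -> illegal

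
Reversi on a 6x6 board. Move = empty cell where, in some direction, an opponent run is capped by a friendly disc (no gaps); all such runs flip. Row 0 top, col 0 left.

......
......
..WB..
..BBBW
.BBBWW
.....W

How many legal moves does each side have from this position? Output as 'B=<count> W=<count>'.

-- B to move --
(1,1): flips 1 -> legal
(1,2): flips 1 -> legal
(1,3): no bracket -> illegal
(2,1): flips 1 -> legal
(2,4): no bracket -> illegal
(2,5): no bracket -> illegal
(3,1): no bracket -> illegal
(5,3): no bracket -> illegal
(5,4): flips 1 -> legal
B mobility = 4
-- W to move --
(1,2): flips 2 -> legal
(1,3): no bracket -> illegal
(1,4): no bracket -> illegal
(2,1): no bracket -> illegal
(2,4): flips 2 -> legal
(2,5): no bracket -> illegal
(3,0): no bracket -> illegal
(3,1): flips 3 -> legal
(4,0): flips 3 -> legal
(5,0): no bracket -> illegal
(5,1): no bracket -> illegal
(5,2): flips 2 -> legal
(5,3): no bracket -> illegal
(5,4): no bracket -> illegal
W mobility = 5

Answer: B=4 W=5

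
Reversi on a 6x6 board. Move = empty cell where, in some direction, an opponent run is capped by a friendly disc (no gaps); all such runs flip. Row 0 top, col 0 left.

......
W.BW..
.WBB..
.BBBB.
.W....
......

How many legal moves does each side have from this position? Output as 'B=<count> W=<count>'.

Answer: B=8 W=6

Derivation:
-- B to move --
(0,0): no bracket -> illegal
(0,1): no bracket -> illegal
(0,2): no bracket -> illegal
(0,3): flips 1 -> legal
(0,4): flips 1 -> legal
(1,1): flips 1 -> legal
(1,4): flips 1 -> legal
(2,0): flips 1 -> legal
(2,4): no bracket -> illegal
(3,0): flips 1 -> legal
(4,0): no bracket -> illegal
(4,2): no bracket -> illegal
(5,0): flips 1 -> legal
(5,1): flips 1 -> legal
(5,2): no bracket -> illegal
B mobility = 8
-- W to move --
(0,1): no bracket -> illegal
(0,2): no bracket -> illegal
(0,3): flips 1 -> legal
(1,1): flips 1 -> legal
(1,4): flips 2 -> legal
(2,0): no bracket -> illegal
(2,4): flips 2 -> legal
(2,5): no bracket -> illegal
(3,0): no bracket -> illegal
(3,5): no bracket -> illegal
(4,0): flips 2 -> legal
(4,2): no bracket -> illegal
(4,3): flips 3 -> legal
(4,4): no bracket -> illegal
(4,5): no bracket -> illegal
W mobility = 6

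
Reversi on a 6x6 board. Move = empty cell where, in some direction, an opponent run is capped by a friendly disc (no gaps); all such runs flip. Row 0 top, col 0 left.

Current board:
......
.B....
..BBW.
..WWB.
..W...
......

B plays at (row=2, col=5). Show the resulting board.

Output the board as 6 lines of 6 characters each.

Place B at (2,5); scan 8 dirs for brackets.
Dir NW: first cell '.' (not opp) -> no flip
Dir N: first cell '.' (not opp) -> no flip
Dir NE: edge -> no flip
Dir W: opp run (2,4) capped by B -> flip
Dir E: edge -> no flip
Dir SW: first cell 'B' (not opp) -> no flip
Dir S: first cell '.' (not opp) -> no flip
Dir SE: edge -> no flip
All flips: (2,4)

Answer: ......
.B....
..BBBB
..WWB.
..W...
......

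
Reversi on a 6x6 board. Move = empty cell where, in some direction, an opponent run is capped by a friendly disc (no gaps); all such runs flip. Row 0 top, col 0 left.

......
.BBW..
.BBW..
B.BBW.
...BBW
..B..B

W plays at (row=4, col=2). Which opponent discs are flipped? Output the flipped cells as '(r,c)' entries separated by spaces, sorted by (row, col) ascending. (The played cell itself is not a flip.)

Answer: (4,3) (4,4)

Derivation:
Dir NW: first cell '.' (not opp) -> no flip
Dir N: opp run (3,2) (2,2) (1,2), next='.' -> no flip
Dir NE: opp run (3,3), next='.' -> no flip
Dir W: first cell '.' (not opp) -> no flip
Dir E: opp run (4,3) (4,4) capped by W -> flip
Dir SW: first cell '.' (not opp) -> no flip
Dir S: opp run (5,2), next=edge -> no flip
Dir SE: first cell '.' (not opp) -> no flip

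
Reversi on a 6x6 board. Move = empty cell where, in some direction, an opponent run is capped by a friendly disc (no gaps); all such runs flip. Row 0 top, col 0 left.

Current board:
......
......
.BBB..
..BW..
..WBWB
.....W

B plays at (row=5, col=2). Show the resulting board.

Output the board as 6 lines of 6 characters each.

Answer: ......
......
.BBB..
..BW..
..BBWB
..B..W

Derivation:
Place B at (5,2); scan 8 dirs for brackets.
Dir NW: first cell '.' (not opp) -> no flip
Dir N: opp run (4,2) capped by B -> flip
Dir NE: first cell 'B' (not opp) -> no flip
Dir W: first cell '.' (not opp) -> no flip
Dir E: first cell '.' (not opp) -> no flip
Dir SW: edge -> no flip
Dir S: edge -> no flip
Dir SE: edge -> no flip
All flips: (4,2)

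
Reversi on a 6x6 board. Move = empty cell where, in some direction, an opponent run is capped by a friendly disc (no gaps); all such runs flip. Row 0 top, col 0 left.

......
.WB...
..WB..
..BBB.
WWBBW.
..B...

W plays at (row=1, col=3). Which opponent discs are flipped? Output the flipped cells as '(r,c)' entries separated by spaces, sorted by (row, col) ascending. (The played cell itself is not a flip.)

Answer: (1,2)

Derivation:
Dir NW: first cell '.' (not opp) -> no flip
Dir N: first cell '.' (not opp) -> no flip
Dir NE: first cell '.' (not opp) -> no flip
Dir W: opp run (1,2) capped by W -> flip
Dir E: first cell '.' (not opp) -> no flip
Dir SW: first cell 'W' (not opp) -> no flip
Dir S: opp run (2,3) (3,3) (4,3), next='.' -> no flip
Dir SE: first cell '.' (not opp) -> no flip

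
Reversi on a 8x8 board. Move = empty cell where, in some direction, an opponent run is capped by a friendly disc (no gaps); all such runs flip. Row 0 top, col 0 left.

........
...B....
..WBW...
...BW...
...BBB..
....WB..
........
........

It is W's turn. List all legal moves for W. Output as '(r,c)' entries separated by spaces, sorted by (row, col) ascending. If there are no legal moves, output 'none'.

Answer: (0,2) (0,4) (1,2) (3,2) (3,6) (4,2) (5,2) (5,6) (6,6)

Derivation:
(0,2): flips 1 -> legal
(0,3): no bracket -> illegal
(0,4): flips 1 -> legal
(1,2): flips 1 -> legal
(1,4): no bracket -> illegal
(3,2): flips 2 -> legal
(3,5): no bracket -> illegal
(3,6): flips 1 -> legal
(4,2): flips 1 -> legal
(4,6): no bracket -> illegal
(5,2): flips 1 -> legal
(5,3): no bracket -> illegal
(5,6): flips 2 -> legal
(6,4): no bracket -> illegal
(6,5): no bracket -> illegal
(6,6): flips 3 -> legal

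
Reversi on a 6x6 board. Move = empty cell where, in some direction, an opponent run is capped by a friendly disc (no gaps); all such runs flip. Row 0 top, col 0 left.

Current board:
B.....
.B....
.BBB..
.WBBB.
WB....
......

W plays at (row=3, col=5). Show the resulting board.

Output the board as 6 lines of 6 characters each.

Answer: B.....
.B....
.BBB..
.WWWWW
WB....
......

Derivation:
Place W at (3,5); scan 8 dirs for brackets.
Dir NW: first cell '.' (not opp) -> no flip
Dir N: first cell '.' (not opp) -> no flip
Dir NE: edge -> no flip
Dir W: opp run (3,4) (3,3) (3,2) capped by W -> flip
Dir E: edge -> no flip
Dir SW: first cell '.' (not opp) -> no flip
Dir S: first cell '.' (not opp) -> no flip
Dir SE: edge -> no flip
All flips: (3,2) (3,3) (3,4)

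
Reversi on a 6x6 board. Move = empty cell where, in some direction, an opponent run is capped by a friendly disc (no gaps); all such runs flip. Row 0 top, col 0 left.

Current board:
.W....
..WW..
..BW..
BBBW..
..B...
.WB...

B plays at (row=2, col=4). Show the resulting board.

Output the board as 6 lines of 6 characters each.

Place B at (2,4); scan 8 dirs for brackets.
Dir NW: opp run (1,3), next='.' -> no flip
Dir N: first cell '.' (not opp) -> no flip
Dir NE: first cell '.' (not opp) -> no flip
Dir W: opp run (2,3) capped by B -> flip
Dir E: first cell '.' (not opp) -> no flip
Dir SW: opp run (3,3) capped by B -> flip
Dir S: first cell '.' (not opp) -> no flip
Dir SE: first cell '.' (not opp) -> no flip
All flips: (2,3) (3,3)

Answer: .W....
..WW..
..BBB.
BBBB..
..B...
.WB...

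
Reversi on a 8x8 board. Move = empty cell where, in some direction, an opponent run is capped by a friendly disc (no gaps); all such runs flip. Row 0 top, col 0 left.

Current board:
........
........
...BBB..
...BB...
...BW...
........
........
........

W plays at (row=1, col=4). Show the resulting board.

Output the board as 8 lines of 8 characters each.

Place W at (1,4); scan 8 dirs for brackets.
Dir NW: first cell '.' (not opp) -> no flip
Dir N: first cell '.' (not opp) -> no flip
Dir NE: first cell '.' (not opp) -> no flip
Dir W: first cell '.' (not opp) -> no flip
Dir E: first cell '.' (not opp) -> no flip
Dir SW: opp run (2,3), next='.' -> no flip
Dir S: opp run (2,4) (3,4) capped by W -> flip
Dir SE: opp run (2,5), next='.' -> no flip
All flips: (2,4) (3,4)

Answer: ........
....W...
...BWB..
...BW...
...BW...
........
........
........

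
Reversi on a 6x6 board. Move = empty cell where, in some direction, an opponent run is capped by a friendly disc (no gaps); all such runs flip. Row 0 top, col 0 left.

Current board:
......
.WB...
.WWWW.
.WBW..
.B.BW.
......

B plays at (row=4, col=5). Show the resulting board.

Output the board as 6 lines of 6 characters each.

Answer: ......
.WB...
.WWWW.
.WBW..
.B.BBB
......

Derivation:
Place B at (4,5); scan 8 dirs for brackets.
Dir NW: first cell '.' (not opp) -> no flip
Dir N: first cell '.' (not opp) -> no flip
Dir NE: edge -> no flip
Dir W: opp run (4,4) capped by B -> flip
Dir E: edge -> no flip
Dir SW: first cell '.' (not opp) -> no flip
Dir S: first cell '.' (not opp) -> no flip
Dir SE: edge -> no flip
All flips: (4,4)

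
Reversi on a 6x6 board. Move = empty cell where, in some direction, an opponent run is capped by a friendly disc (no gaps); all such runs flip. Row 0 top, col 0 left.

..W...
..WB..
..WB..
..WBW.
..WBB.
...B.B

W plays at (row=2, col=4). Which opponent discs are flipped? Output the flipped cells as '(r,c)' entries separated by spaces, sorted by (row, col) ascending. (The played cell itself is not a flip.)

Answer: (1,3) (2,3) (3,3)

Derivation:
Dir NW: opp run (1,3) capped by W -> flip
Dir N: first cell '.' (not opp) -> no flip
Dir NE: first cell '.' (not opp) -> no flip
Dir W: opp run (2,3) capped by W -> flip
Dir E: first cell '.' (not opp) -> no flip
Dir SW: opp run (3,3) capped by W -> flip
Dir S: first cell 'W' (not opp) -> no flip
Dir SE: first cell '.' (not opp) -> no flip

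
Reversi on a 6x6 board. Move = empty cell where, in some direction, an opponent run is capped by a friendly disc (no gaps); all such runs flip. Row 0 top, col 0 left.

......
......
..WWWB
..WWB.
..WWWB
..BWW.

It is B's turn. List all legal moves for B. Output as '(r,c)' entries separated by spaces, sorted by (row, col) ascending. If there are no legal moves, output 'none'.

Answer: (1,2) (1,4) (2,1) (3,1) (4,1) (5,5)

Derivation:
(1,1): no bracket -> illegal
(1,2): flips 4 -> legal
(1,3): no bracket -> illegal
(1,4): flips 1 -> legal
(1,5): no bracket -> illegal
(2,1): flips 3 -> legal
(3,1): flips 2 -> legal
(3,5): no bracket -> illegal
(4,1): flips 3 -> legal
(5,1): no bracket -> illegal
(5,5): flips 2 -> legal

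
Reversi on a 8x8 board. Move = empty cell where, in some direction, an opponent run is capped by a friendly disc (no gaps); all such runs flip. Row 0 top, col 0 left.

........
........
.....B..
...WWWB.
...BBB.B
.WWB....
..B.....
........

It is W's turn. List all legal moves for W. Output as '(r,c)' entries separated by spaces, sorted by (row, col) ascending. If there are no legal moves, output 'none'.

(1,4): no bracket -> illegal
(1,5): flips 1 -> legal
(1,6): flips 1 -> legal
(2,4): no bracket -> illegal
(2,6): no bracket -> illegal
(2,7): no bracket -> illegal
(3,2): no bracket -> illegal
(3,7): flips 1 -> legal
(4,2): no bracket -> illegal
(4,6): no bracket -> illegal
(5,4): flips 2 -> legal
(5,5): flips 2 -> legal
(5,6): flips 1 -> legal
(5,7): no bracket -> illegal
(6,1): no bracket -> illegal
(6,3): flips 2 -> legal
(6,4): no bracket -> illegal
(7,1): flips 3 -> legal
(7,2): flips 1 -> legal
(7,3): flips 1 -> legal

Answer: (1,5) (1,6) (3,7) (5,4) (5,5) (5,6) (6,3) (7,1) (7,2) (7,3)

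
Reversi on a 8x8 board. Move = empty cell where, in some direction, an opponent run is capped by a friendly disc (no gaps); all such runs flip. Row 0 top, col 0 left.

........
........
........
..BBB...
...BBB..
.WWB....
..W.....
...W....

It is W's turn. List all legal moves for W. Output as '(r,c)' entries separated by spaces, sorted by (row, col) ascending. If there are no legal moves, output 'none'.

(2,1): no bracket -> illegal
(2,2): no bracket -> illegal
(2,3): no bracket -> illegal
(2,4): no bracket -> illegal
(2,5): flips 2 -> legal
(3,1): no bracket -> illegal
(3,5): flips 2 -> legal
(3,6): no bracket -> illegal
(4,1): no bracket -> illegal
(4,2): no bracket -> illegal
(4,6): no bracket -> illegal
(5,4): flips 1 -> legal
(5,5): no bracket -> illegal
(5,6): no bracket -> illegal
(6,3): no bracket -> illegal
(6,4): no bracket -> illegal

Answer: (2,5) (3,5) (5,4)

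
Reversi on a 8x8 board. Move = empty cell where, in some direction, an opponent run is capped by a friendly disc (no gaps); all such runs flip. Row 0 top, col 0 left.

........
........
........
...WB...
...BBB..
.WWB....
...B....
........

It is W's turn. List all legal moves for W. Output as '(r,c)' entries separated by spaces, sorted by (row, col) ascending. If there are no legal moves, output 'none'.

(2,3): no bracket -> illegal
(2,4): no bracket -> illegal
(2,5): flips 2 -> legal
(3,2): no bracket -> illegal
(3,5): flips 1 -> legal
(3,6): no bracket -> illegal
(4,2): no bracket -> illegal
(4,6): no bracket -> illegal
(5,4): flips 1 -> legal
(5,5): flips 1 -> legal
(5,6): no bracket -> illegal
(6,2): no bracket -> illegal
(6,4): no bracket -> illegal
(7,2): no bracket -> illegal
(7,3): flips 3 -> legal
(7,4): flips 1 -> legal

Answer: (2,5) (3,5) (5,4) (5,5) (7,3) (7,4)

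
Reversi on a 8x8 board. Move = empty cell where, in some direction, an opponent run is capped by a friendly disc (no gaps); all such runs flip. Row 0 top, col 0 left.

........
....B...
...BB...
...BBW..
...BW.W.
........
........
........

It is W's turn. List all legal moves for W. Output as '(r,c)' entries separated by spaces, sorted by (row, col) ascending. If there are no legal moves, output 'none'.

Answer: (0,4) (1,3) (2,2) (3,2) (4,2)

Derivation:
(0,3): no bracket -> illegal
(0,4): flips 3 -> legal
(0,5): no bracket -> illegal
(1,2): no bracket -> illegal
(1,3): flips 1 -> legal
(1,5): no bracket -> illegal
(2,2): flips 1 -> legal
(2,5): no bracket -> illegal
(3,2): flips 2 -> legal
(4,2): flips 1 -> legal
(4,5): no bracket -> illegal
(5,2): no bracket -> illegal
(5,3): no bracket -> illegal
(5,4): no bracket -> illegal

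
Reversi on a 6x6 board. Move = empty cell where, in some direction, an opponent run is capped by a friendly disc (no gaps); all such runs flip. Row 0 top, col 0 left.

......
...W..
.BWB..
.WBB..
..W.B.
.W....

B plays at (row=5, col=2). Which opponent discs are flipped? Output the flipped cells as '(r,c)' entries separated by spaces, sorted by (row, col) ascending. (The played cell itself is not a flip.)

Answer: (4,2)

Derivation:
Dir NW: first cell '.' (not opp) -> no flip
Dir N: opp run (4,2) capped by B -> flip
Dir NE: first cell '.' (not opp) -> no flip
Dir W: opp run (5,1), next='.' -> no flip
Dir E: first cell '.' (not opp) -> no flip
Dir SW: edge -> no flip
Dir S: edge -> no flip
Dir SE: edge -> no flip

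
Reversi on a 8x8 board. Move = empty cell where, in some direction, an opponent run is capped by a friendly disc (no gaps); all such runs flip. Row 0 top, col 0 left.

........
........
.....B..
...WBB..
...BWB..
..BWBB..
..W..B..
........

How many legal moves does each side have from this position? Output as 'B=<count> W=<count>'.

Answer: B=6 W=9

Derivation:
-- B to move --
(2,2): flips 2 -> legal
(2,3): flips 1 -> legal
(2,4): no bracket -> illegal
(3,2): flips 1 -> legal
(4,2): no bracket -> illegal
(5,1): no bracket -> illegal
(6,1): no bracket -> illegal
(6,3): flips 1 -> legal
(6,4): no bracket -> illegal
(7,1): flips 3 -> legal
(7,2): flips 1 -> legal
(7,3): no bracket -> illegal
B mobility = 6
-- W to move --
(1,4): no bracket -> illegal
(1,5): no bracket -> illegal
(1,6): no bracket -> illegal
(2,3): no bracket -> illegal
(2,4): flips 1 -> legal
(2,6): flips 1 -> legal
(3,2): no bracket -> illegal
(3,6): flips 2 -> legal
(4,1): no bracket -> illegal
(4,2): flips 2 -> legal
(4,6): flips 1 -> legal
(5,1): flips 1 -> legal
(5,6): flips 2 -> legal
(6,1): no bracket -> illegal
(6,3): no bracket -> illegal
(6,4): flips 1 -> legal
(6,6): flips 1 -> legal
(7,4): no bracket -> illegal
(7,5): no bracket -> illegal
(7,6): no bracket -> illegal
W mobility = 9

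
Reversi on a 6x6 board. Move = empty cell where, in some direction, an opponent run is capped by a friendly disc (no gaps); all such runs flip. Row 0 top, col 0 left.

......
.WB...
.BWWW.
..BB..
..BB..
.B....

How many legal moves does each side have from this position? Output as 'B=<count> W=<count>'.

-- B to move --
(0,0): flips 2 -> legal
(0,1): flips 1 -> legal
(0,2): no bracket -> illegal
(1,0): flips 1 -> legal
(1,3): flips 1 -> legal
(1,4): flips 1 -> legal
(1,5): flips 1 -> legal
(2,0): no bracket -> illegal
(2,5): flips 3 -> legal
(3,1): no bracket -> illegal
(3,4): flips 1 -> legal
(3,5): no bracket -> illegal
B mobility = 8
-- W to move --
(0,1): flips 1 -> legal
(0,2): flips 1 -> legal
(0,3): no bracket -> illegal
(1,0): no bracket -> illegal
(1,3): flips 1 -> legal
(2,0): flips 1 -> legal
(3,0): no bracket -> illegal
(3,1): flips 1 -> legal
(3,4): no bracket -> illegal
(4,0): no bracket -> illegal
(4,1): flips 1 -> legal
(4,4): flips 1 -> legal
(5,0): no bracket -> illegal
(5,2): flips 2 -> legal
(5,3): flips 2 -> legal
(5,4): no bracket -> illegal
W mobility = 9

Answer: B=8 W=9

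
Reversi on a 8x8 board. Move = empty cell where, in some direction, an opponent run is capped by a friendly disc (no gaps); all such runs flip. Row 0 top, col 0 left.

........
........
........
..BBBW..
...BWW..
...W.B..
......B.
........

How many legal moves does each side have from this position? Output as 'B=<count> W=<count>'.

-- B to move --
(2,4): no bracket -> illegal
(2,5): flips 2 -> legal
(2,6): no bracket -> illegal
(3,6): flips 1 -> legal
(4,2): no bracket -> illegal
(4,6): flips 2 -> legal
(5,2): no bracket -> illegal
(5,4): flips 1 -> legal
(5,6): flips 1 -> legal
(6,2): no bracket -> illegal
(6,3): flips 1 -> legal
(6,4): no bracket -> illegal
B mobility = 6
-- W to move --
(2,1): no bracket -> illegal
(2,2): flips 1 -> legal
(2,3): flips 3 -> legal
(2,4): flips 1 -> legal
(2,5): no bracket -> illegal
(3,1): flips 3 -> legal
(4,1): no bracket -> illegal
(4,2): flips 1 -> legal
(4,6): no bracket -> illegal
(5,2): no bracket -> illegal
(5,4): no bracket -> illegal
(5,6): no bracket -> illegal
(5,7): no bracket -> illegal
(6,4): no bracket -> illegal
(6,5): flips 1 -> legal
(6,7): no bracket -> illegal
(7,5): no bracket -> illegal
(7,6): no bracket -> illegal
(7,7): flips 2 -> legal
W mobility = 7

Answer: B=6 W=7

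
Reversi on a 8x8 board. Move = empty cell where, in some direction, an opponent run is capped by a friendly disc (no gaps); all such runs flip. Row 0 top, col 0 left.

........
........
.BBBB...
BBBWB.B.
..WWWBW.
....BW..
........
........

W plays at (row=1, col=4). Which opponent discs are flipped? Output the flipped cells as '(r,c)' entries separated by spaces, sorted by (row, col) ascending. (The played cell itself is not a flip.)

Dir NW: first cell '.' (not opp) -> no flip
Dir N: first cell '.' (not opp) -> no flip
Dir NE: first cell '.' (not opp) -> no flip
Dir W: first cell '.' (not opp) -> no flip
Dir E: first cell '.' (not opp) -> no flip
Dir SW: opp run (2,3) (3,2), next='.' -> no flip
Dir S: opp run (2,4) (3,4) capped by W -> flip
Dir SE: first cell '.' (not opp) -> no flip

Answer: (2,4) (3,4)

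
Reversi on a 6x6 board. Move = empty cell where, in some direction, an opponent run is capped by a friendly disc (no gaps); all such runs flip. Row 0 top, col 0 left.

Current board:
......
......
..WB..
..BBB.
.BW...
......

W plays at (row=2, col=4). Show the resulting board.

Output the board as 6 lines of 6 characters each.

Answer: ......
......
..WWW.
..BWB.
.BW...
......

Derivation:
Place W at (2,4); scan 8 dirs for brackets.
Dir NW: first cell '.' (not opp) -> no flip
Dir N: first cell '.' (not opp) -> no flip
Dir NE: first cell '.' (not opp) -> no flip
Dir W: opp run (2,3) capped by W -> flip
Dir E: first cell '.' (not opp) -> no flip
Dir SW: opp run (3,3) capped by W -> flip
Dir S: opp run (3,4), next='.' -> no flip
Dir SE: first cell '.' (not opp) -> no flip
All flips: (2,3) (3,3)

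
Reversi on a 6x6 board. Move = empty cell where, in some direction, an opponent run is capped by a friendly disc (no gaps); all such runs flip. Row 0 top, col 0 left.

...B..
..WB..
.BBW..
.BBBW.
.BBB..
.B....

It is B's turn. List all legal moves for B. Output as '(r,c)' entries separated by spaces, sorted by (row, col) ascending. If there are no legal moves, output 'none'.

Answer: (0,2) (1,1) (1,4) (2,4) (2,5) (3,5)

Derivation:
(0,1): no bracket -> illegal
(0,2): flips 1 -> legal
(1,1): flips 1 -> legal
(1,4): flips 1 -> legal
(2,4): flips 1 -> legal
(2,5): flips 1 -> legal
(3,5): flips 1 -> legal
(4,4): no bracket -> illegal
(4,5): no bracket -> illegal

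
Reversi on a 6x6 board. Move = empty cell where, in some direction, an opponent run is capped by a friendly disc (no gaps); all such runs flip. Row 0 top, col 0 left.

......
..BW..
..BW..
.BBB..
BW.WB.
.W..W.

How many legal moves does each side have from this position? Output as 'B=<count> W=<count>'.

-- B to move --
(0,2): no bracket -> illegal
(0,3): flips 2 -> legal
(0,4): flips 1 -> legal
(1,4): flips 2 -> legal
(2,4): flips 1 -> legal
(3,0): no bracket -> illegal
(3,4): flips 1 -> legal
(4,2): flips 2 -> legal
(4,5): no bracket -> illegal
(5,0): flips 1 -> legal
(5,2): no bracket -> illegal
(5,3): flips 1 -> legal
(5,5): no bracket -> illegal
B mobility = 8
-- W to move --
(0,1): flips 1 -> legal
(0,2): no bracket -> illegal
(0,3): no bracket -> illegal
(1,1): flips 1 -> legal
(2,0): no bracket -> illegal
(2,1): flips 3 -> legal
(2,4): no bracket -> illegal
(3,0): no bracket -> illegal
(3,4): flips 1 -> legal
(3,5): no bracket -> illegal
(4,2): no bracket -> illegal
(4,5): flips 1 -> legal
(5,0): no bracket -> illegal
(5,3): no bracket -> illegal
(5,5): no bracket -> illegal
W mobility = 5

Answer: B=8 W=5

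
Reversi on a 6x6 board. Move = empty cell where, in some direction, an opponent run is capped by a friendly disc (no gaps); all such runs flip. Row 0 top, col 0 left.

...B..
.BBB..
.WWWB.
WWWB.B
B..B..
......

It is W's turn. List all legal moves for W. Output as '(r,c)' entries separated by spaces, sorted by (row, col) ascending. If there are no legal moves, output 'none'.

Answer: (0,0) (0,1) (0,2) (0,4) (2,5) (3,4) (4,4) (5,0) (5,3) (5,4)

Derivation:
(0,0): flips 1 -> legal
(0,1): flips 2 -> legal
(0,2): flips 1 -> legal
(0,4): flips 1 -> legal
(1,0): no bracket -> illegal
(1,4): no bracket -> illegal
(1,5): no bracket -> illegal
(2,0): no bracket -> illegal
(2,5): flips 1 -> legal
(3,4): flips 1 -> legal
(4,1): no bracket -> illegal
(4,2): no bracket -> illegal
(4,4): flips 1 -> legal
(4,5): no bracket -> illegal
(5,0): flips 1 -> legal
(5,1): no bracket -> illegal
(5,2): no bracket -> illegal
(5,3): flips 2 -> legal
(5,4): flips 1 -> legal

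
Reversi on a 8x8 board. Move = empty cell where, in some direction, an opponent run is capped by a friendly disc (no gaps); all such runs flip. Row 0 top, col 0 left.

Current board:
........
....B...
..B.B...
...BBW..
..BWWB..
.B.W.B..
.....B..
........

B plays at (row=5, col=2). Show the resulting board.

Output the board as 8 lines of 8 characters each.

Place B at (5,2); scan 8 dirs for brackets.
Dir NW: first cell '.' (not opp) -> no flip
Dir N: first cell 'B' (not opp) -> no flip
Dir NE: opp run (4,3) capped by B -> flip
Dir W: first cell 'B' (not opp) -> no flip
Dir E: opp run (5,3), next='.' -> no flip
Dir SW: first cell '.' (not opp) -> no flip
Dir S: first cell '.' (not opp) -> no flip
Dir SE: first cell '.' (not opp) -> no flip
All flips: (4,3)

Answer: ........
....B...
..B.B...
...BBW..
..BBWB..
.BBW.B..
.....B..
........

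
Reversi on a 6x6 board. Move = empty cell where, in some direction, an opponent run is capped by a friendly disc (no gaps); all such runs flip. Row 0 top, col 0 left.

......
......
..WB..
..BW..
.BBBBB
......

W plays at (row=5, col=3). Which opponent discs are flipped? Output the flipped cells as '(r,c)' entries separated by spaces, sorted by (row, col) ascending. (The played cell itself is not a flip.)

Dir NW: opp run (4,2), next='.' -> no flip
Dir N: opp run (4,3) capped by W -> flip
Dir NE: opp run (4,4), next='.' -> no flip
Dir W: first cell '.' (not opp) -> no flip
Dir E: first cell '.' (not opp) -> no flip
Dir SW: edge -> no flip
Dir S: edge -> no flip
Dir SE: edge -> no flip

Answer: (4,3)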